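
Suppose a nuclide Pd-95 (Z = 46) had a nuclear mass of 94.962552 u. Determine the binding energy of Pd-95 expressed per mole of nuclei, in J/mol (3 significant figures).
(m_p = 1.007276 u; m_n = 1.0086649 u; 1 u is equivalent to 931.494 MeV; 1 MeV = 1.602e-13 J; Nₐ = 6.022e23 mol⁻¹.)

7.16e+13 J/mol

Z = 46, so N = A − Z = 95 − 46 = 49.
Mass of separated nucleons = 46(1.007276) + 49(1.0086649) = 46.334696 + 49.4245801 = 95.7592761 u
Δm = 95.7592761 − 94.962552 = 0.7967241 u
Converting to energy: 0.7967241 u × 931.494 MeV/u = 742.144 MeV
Per nucleus in joules: 742.144 MeV × 1.602e-13 J/MeV = 1.1889e-10 J
Per mole: 1.1889e-10 J × 6.022e23 mol⁻¹ = 7.1596e+13 J/mol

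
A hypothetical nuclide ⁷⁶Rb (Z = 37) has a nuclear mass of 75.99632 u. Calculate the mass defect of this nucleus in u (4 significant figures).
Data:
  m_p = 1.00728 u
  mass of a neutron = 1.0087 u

0.6123 u

Σm = 37·m_p + 39·m_n = 37.26936 + 39.3393 = 76.60866 u
The mass defect is 76.60866 − 75.99632 = 0.61234 u.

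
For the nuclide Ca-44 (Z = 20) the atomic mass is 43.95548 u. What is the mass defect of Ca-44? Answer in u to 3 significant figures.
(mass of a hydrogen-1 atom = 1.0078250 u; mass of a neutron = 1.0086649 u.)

0.409 u

Total constituent mass: 20 × 1.0078250 + 24 × 1.0086649 = 44.3644576 u
Δm = 44.3644576 − 43.95548 = 0.4089776 u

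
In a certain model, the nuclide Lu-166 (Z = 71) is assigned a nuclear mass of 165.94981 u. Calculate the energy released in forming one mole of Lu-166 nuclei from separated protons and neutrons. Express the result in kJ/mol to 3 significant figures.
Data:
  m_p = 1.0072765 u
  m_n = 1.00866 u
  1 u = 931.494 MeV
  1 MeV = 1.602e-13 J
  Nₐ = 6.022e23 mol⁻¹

1.25e+11 kJ/mol

Z = 71, so N = A − Z = 166 − 71 = 95.
Total constituent mass: 71 × 1.0072765 + 95 × 1.00866 = 167.3393315 u
The mass defect is 167.3393315 − 165.94981 = 1.3895215 u.
Binding energy = Δm·c² = 1.3895215 × 931.494 MeV/u = 1294.33 MeV
Per nucleus in joules: 1294.33 MeV × 1.602e-13 J/MeV = 2.0735e-10 J
Per mole: 2.0735e-10 J × 6.022e23 mol⁻¹ = 1.2487e+14 J/mol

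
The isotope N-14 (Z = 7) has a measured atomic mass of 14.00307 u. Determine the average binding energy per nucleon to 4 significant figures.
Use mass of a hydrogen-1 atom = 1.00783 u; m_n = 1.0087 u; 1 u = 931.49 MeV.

The nucleus contains 7 protons and 14 − 7 = 7 neutrons.
Σm = 7·m(¹H) + 7·m_n = 7.05481 + 7.0609 = 14.11571 u
The mass defect is 14.11571 − 14.00307 = 0.11264 u.
Converting to energy: 0.11264 u × 931.49 MeV/u = 104.923 MeV
BE/A = 104.923 MeV / 14 = 7.495 MeV/nucleon

7.495 MeV/nucleon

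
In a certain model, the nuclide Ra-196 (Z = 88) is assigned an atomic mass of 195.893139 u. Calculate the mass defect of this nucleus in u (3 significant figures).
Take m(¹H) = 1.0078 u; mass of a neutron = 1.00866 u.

Mass of separated nucleons = 88(1.0078) + 108(1.00866) = 88.6864 + 108.93528 = 197.62168 u
The mass defect is 197.62168 − 195.893139 = 1.728541 u.

1.73 u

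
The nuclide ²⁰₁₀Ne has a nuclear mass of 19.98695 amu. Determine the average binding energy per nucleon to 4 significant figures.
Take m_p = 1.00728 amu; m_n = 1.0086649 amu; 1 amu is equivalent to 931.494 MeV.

Σm = 10·m_p + 10·m_n = 10.07280 + 10.0866490 = 20.1594490 amu
Mass defect Δm = 20.1594490 − 19.98695 = 0.1724990 amu
Binding energy = Δm·c² = 0.1724990 × 931.494 MeV/amu = 160.682 MeV
Per nucleon: 160.682 / 20 = 8.034 MeV

8.034 MeV/nucleon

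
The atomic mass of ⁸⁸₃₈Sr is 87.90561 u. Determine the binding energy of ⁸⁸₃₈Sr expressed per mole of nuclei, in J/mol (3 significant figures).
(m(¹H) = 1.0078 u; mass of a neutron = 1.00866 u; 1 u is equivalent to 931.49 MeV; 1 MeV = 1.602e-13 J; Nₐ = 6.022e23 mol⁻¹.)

Σm = 38·m(¹H) + 50·m_n = 38.2964 + 50.43300 = 88.72940 u
Mass defect Δm = 88.72940 − 87.90561 = 0.82379 u
Converting to energy: 0.82379 u × 931.49 MeV/u = 767.352 MeV
Per nucleus in joules: 767.352 MeV × 1.602e-13 J/MeV = 1.2293e-10 J
Per mole: 1.2293e-10 J × 6.022e23 mol⁻¹ = 7.4028e+13 J/mol

7.40e+13 J/mol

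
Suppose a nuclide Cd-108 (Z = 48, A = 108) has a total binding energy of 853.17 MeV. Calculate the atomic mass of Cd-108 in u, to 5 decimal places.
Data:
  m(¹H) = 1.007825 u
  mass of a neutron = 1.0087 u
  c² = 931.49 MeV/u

Mass defect = 853.17 MeV / (931.49 MeV/u) = 0.9159197 u
Constituent mass = 48(1.007825) + 60(1.0087) = 108.897600 u
Atomic mass = 108.897600 − 0.9159197 = 107.9816803 u ≈ 107.98168 u (to 5 decimal places)

107.98168 u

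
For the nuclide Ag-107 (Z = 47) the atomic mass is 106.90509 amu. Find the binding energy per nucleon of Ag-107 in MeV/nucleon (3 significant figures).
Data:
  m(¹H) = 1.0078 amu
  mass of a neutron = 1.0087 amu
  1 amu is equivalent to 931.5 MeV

8.56 MeV/nucleon

Total constituent mass: 47 × 1.0078 + 60 × 1.0087 = 107.8886 amu
Mass defect Δm = 107.8886 − 106.90509 = 0.98351 amu
E_B = 0.98351 × 931.5 = 916.140 MeV
Per nucleon: 916.140 / 107 = 8.562 MeV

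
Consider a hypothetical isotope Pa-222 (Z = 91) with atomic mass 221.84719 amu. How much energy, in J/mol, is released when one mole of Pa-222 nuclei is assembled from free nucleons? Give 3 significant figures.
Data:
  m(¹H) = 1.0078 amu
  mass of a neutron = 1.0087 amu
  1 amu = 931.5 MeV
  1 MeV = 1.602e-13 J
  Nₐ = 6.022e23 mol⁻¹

1.80e+14 J/mol

The nucleus contains 91 protons and 222 − 91 = 131 neutrons.
Mass of separated nucleons = 91(1.0078) + 131(1.0087) = 91.7098 + 132.1397 = 223.8495 amu
The mass defect is 223.8495 − 221.84719 = 2.00231 amu.
E_B = 2.00231 × 931.5 = 1865.15 MeV
Per nucleus in joules: 1865.15 MeV × 1.602e-13 J/MeV = 2.9880e-10 J
Per mole: 2.9880e-10 J × 6.022e23 mol⁻¹ = 1.7994e+14 J/mol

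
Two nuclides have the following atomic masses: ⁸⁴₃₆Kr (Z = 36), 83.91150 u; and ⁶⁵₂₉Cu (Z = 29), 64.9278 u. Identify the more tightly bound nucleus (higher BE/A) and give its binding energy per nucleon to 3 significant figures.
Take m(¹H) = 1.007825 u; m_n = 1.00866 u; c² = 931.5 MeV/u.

⁶⁵₂₉Cu; 8.75 MeV/nucleon

⁸⁴₃₆Kr: Σm = 36(1.007825) + 48(1.00866) = 84.697380 u; Δm = 0.785880 u; E_B = 732.047 MeV; E_B/A = 8.7148 MeV
⁶⁵₂₉Cu: Σm = 29(1.007825) + 36(1.00866) = 65.538685 u; Δm = 0.610885 u; E_B = 569.04 MeV; E_B/A = 8.754 MeV
⁶⁵₂₉Cu has the higher binding energy per nucleon, so it is the more tightly bound nucleus.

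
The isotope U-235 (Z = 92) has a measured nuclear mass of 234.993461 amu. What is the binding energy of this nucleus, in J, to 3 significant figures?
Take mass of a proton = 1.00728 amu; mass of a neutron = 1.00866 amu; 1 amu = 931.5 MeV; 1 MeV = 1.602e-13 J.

2.86e-10 J

Z = 92, so N = A − Z = 235 − 92 = 143.
Mass of separated nucleons = 92(1.00728) + 143(1.00866) = 92.66976 + 144.23838 = 236.90814 amu
Mass defect Δm = 236.90814 − 234.993461 = 1.914679 amu
Converting to energy: 1.914679 amu × 931.5 MeV/amu = 1783.52 MeV
In joules: 1783.52 MeV × 1.602e-13 J/MeV = 2.8572e-10 J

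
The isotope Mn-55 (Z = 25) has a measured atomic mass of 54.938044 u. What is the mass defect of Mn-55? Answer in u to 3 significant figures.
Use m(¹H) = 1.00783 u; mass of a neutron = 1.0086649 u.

0.518 u

Total constituent mass: 25 × 1.00783 + 30 × 1.0086649 = 55.4556970 u
Mass defect Δm = 55.4556970 − 54.938044 = 0.5176530 u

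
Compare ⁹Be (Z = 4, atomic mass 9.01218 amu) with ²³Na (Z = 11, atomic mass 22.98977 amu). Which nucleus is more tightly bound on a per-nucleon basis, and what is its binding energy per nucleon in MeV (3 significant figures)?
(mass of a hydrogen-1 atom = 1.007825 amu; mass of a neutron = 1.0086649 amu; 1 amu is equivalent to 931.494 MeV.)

⁹Be: Σm = 4(1.007825) + 5(1.0086649) = 9.0746245 amu; Δm = 0.0624445 amu; E_B = 58.167 MeV; E_B/A = 6.463 MeV
²³Na: Σm = 11(1.007825) + 12(1.0086649) = 23.1900538 amu; Δm = 0.2002838 amu; E_B = 186.56 MeV; E_B/A = 8.111 MeV
²³Na has the higher binding energy per nucleon, so it is the more tightly bound nucleus.

²³Na; 8.11 MeV/nucleon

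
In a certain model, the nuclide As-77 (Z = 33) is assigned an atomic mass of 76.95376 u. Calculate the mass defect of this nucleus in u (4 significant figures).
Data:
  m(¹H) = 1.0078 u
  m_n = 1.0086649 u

With 33 protons and 44 neutrons (A = 77):
Mass of separated nucleons = 33(1.0078) + 44(1.0086649) = 33.2574 + 44.3812556 = 77.6386556 u
The mass defect is 77.6386556 − 76.95376 = 0.6848956 u.

0.6849 u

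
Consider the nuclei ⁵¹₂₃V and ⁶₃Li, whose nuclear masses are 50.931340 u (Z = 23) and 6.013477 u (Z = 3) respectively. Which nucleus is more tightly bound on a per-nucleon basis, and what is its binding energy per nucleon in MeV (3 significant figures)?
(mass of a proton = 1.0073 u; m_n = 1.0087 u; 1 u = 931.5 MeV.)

⁵¹₂₃V: Σm = 23(1.0073) + 28(1.0087) = 51.4115 u; Δm = 0.480160 u; E_B = 447.27 MeV; E_B/A = 8.770 MeV
⁶₃Li: Σm = 3(1.0073) + 3(1.0087) = 6.0480 u; Δm = 0.034523 u; E_B = 32.158 MeV; E_B/A = 5.360 MeV
⁵¹₂₃V has the higher binding energy per nucleon, so it is the more tightly bound nucleus.

⁵¹₂₃V; 8.77 MeV/nucleon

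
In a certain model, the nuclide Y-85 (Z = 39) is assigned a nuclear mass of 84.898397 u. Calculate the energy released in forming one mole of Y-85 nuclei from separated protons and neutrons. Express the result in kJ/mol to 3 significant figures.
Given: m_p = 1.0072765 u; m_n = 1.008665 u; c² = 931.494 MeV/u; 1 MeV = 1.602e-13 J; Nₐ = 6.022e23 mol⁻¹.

7.05e+10 kJ/mol

Z = 39, so N = A − Z = 85 − 39 = 46.
Total constituent mass: 39 × 1.0072765 + 46 × 1.008665 = 85.6823735 u
The mass defect is 85.6823735 − 84.898397 = 0.7839765 u.
Converting to energy: 0.7839765 u × 931.494 MeV/u = 730.269 MeV
Per nucleus in joules: 730.269 MeV × 1.602e-13 J/MeV = 1.1699e-10 J
Per mole: 1.1699e-10 J × 6.022e23 mol⁻¹ = 7.0451e+13 J/mol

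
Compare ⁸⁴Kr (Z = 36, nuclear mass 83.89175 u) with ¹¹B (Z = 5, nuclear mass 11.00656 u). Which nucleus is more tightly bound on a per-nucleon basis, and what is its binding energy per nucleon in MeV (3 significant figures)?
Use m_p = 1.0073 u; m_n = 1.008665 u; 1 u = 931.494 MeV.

⁸⁴Kr: Σm = 36(1.0073) + 48(1.008665) = 84.678720 u; Δm = 0.786970 u; E_B = 733.06 MeV; E_B/A = 8.727 MeV
¹¹B: Σm = 5(1.0073) + 6(1.008665) = 11.088490 u; Δm = 0.081930 u; E_B = 76.317 MeV; E_B/A = 6.938 MeV
⁸⁴Kr has the higher binding energy per nucleon, so it is the more tightly bound nucleus.

⁸⁴Kr; 8.73 MeV/nucleon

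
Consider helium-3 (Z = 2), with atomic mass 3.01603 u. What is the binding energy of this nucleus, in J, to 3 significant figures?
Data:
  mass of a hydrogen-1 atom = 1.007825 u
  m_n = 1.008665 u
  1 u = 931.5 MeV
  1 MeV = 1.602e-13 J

The nucleus contains 2 protons and 3 − 2 = 1 neutrons.
Total constituent mass: 2 × 1.007825 + 1 × 1.008665 = 3.024315 u
The mass defect is 3.024315 − 3.01603 = 0.008285 u.
E_B = 0.008285 × 931.5 = 7.71748 MeV
In joules: 7.71748 MeV × 1.602e-13 J/MeV = 1.2363e-12 J

1.24e-12 J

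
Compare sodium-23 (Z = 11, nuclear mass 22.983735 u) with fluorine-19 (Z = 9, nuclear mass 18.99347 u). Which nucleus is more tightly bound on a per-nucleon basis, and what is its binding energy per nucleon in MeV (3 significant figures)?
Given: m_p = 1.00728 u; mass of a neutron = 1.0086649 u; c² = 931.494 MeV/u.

sodium-23: Σm = 11(1.00728) + 12(1.0086649) = 23.1840588 u; Δm = 0.2003238 u; E_B = 186.60 MeV; E_B/A = 8.113 MeV
fluorine-19: Σm = 9(1.00728) + 10(1.0086649) = 19.1521690 u; Δm = 0.1586990 u; E_B = 147.827 MeV; E_B/A = 7.780 MeV
sodium-23 has the higher binding energy per nucleon, so it is the more tightly bound nucleus.

sodium-23; 8.11 MeV/nucleon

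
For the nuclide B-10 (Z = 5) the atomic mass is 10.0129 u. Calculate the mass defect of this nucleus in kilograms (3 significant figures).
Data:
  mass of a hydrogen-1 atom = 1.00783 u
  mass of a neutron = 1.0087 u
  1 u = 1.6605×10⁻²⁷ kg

The nucleus contains 5 protons and 10 − 5 = 5 neutrons.
Σm = 5·m(¹H) + 5·m_n = 5.03915 + 5.0435 = 10.08265 u
Mass defect Δm = 10.08265 − 10.0129 = 0.06975 u
In SI units: 0.06975 u × 1.6605×10⁻²⁷ kg/u = 1.1582e-28 kg

1.16e-28 kg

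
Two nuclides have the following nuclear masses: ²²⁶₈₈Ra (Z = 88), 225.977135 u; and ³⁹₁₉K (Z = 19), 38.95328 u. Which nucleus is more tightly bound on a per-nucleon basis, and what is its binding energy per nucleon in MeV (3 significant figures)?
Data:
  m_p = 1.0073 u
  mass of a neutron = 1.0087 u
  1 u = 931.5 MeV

³⁹₁₉K; 8.58 MeV/nucleon

²²⁶₈₈Ra: Σm = 88(1.0073) + 138(1.0087) = 227.8430 u; Δm = 1.865865 u; E_B = 1738.1 MeV; E_B/A = 7.691 MeV
³⁹₁₉K: Σm = 19(1.0073) + 20(1.0087) = 39.3127 u; Δm = 0.35942 u; E_B = 334.80 MeV; E_B/A = 8.5846 MeV
³⁹₁₉K has the higher binding energy per nucleon, so it is the more tightly bound nucleus.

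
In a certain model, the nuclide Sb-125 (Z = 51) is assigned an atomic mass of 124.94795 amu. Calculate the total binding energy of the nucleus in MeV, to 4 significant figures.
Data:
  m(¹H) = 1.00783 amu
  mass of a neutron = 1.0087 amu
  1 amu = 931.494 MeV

The nucleus contains 51 protons and 125 − 51 = 74 neutrons.
Total constituent mass: 51 × 1.00783 + 74 × 1.0087 = 126.04313 amu
Δm = 126.04313 − 124.94795 = 1.09518 amu
E_B = 1.09518 × 931.494 = 1020.15 MeV

1020 MeV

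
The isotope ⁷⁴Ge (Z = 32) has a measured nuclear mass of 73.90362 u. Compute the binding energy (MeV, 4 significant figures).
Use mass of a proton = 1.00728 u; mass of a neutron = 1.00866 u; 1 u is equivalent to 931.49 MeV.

645.6 MeV

With 32 protons and 42 neutrons (A = 74):
Mass of separated nucleons = 32(1.00728) + 42(1.00866) = 32.23296 + 42.36372 = 74.59668 u
Mass defect Δm = 74.59668 − 73.90362 = 0.69306 u
E_B = 0.69306 × 931.49 = 645.578 MeV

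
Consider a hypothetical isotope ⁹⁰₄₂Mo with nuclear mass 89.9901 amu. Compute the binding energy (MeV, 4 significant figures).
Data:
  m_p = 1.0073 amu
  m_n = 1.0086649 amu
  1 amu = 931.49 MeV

682.2 MeV

Σm = 42·m_p + 48·m_n = 42.3066 + 48.4159152 = 90.7225152 amu
Mass defect Δm = 90.7225152 − 89.9901 = 0.7324152 amu
Converting to energy: 0.7324152 amu × 931.49 MeV/amu = 682.237 MeV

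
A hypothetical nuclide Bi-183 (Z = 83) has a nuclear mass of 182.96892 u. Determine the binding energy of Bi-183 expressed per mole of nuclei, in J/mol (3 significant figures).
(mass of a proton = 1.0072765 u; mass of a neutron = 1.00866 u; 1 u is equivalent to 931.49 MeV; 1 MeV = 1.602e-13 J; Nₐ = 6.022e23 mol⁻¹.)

1.35e+14 J/mol

Z = 83, so N = A − Z = 183 − 83 = 100.
Total constituent mass: 83 × 1.0072765 + 100 × 1.00866 = 184.4699495 u
Δm = 184.4699495 − 182.96892 = 1.5010295 u
E_B = 1.5010295 × 931.49 = 1398.19 MeV
Per nucleus in joules: 1398.19 MeV × 1.602e-13 J/MeV = 2.2399e-10 J
Per mole: 2.2399e-10 J × 6.022e23 mol⁻¹ = 1.3489e+14 J/mol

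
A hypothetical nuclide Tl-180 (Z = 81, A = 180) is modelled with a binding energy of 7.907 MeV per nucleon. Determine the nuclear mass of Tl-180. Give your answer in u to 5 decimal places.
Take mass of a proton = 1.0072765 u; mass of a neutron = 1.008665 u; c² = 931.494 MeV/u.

Total binding energy = 180 × 7.907 = 1423.260 MeV
Mass defect = 1423.260 MeV / (931.494 MeV/u) = 1.5279325 u
Constituent mass = 81(1.0072765) + 99(1.008665) = 181.4472315 u
Nuclear mass = 181.4472315 − 1.5279325 = 179.9192990 u ≈ 179.91930 u (to 5 decimal places)

179.91930 u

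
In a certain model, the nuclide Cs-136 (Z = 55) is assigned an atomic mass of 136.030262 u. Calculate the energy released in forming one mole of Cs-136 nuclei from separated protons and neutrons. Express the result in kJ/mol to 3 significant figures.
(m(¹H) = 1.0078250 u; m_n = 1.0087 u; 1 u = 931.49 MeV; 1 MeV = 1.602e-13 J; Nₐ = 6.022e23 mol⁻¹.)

9.93e+10 kJ/mol

With 55 protons and 81 neutrons (A = 136):
Mass of separated nucleons = 55(1.0078250) + 81(1.0087) = 55.4303750 + 81.7047 = 137.1350750 u
The mass defect is 137.1350750 − 136.030262 = 1.1048130 u.
E_B = 1.1048130 × 931.49 = 1029.12 MeV
Per nucleus in joules: 1029.12 MeV × 1.602e-13 J/MeV = 1.6487e-10 J
Per mole: 1.6487e-10 J × 6.022e23 mol⁻¹ = 9.9285e+13 J/mol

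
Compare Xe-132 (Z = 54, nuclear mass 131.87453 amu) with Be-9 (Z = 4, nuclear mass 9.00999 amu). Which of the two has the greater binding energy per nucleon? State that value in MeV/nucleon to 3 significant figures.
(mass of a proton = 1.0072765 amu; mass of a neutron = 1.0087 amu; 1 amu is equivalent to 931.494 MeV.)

Xe-132; 8.45 MeV/nucleon

Xe-132: Σm = 54(1.0072765) + 78(1.0087) = 133.0715310 amu; Δm = 1.1970010 amu; E_B = 1115.0 MeV; E_B/A = 8.447 MeV
Be-9: Σm = 4(1.0072765) + 5(1.0087) = 9.0726060 amu; Δm = 0.0626160 amu; E_B = 58.326 MeV; E_B/A = 6.481 MeV
Xe-132 has the higher binding energy per nucleon, so it is the more tightly bound nucleus.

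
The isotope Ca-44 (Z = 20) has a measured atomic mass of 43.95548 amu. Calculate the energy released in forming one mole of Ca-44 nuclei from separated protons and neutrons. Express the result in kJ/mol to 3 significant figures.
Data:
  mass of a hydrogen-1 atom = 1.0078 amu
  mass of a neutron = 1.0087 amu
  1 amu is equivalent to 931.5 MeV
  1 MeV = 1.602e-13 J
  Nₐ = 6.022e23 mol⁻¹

3.68e+10 kJ/mol

Z = 20, so N = A − Z = 44 − 20 = 24.
Σm = 20·m(¹H) + 24·m_n = 20.1560 + 24.2088 = 44.3648 amu
Δm = 44.3648 − 43.95548 = 0.40932 amu
Converting to energy: 0.40932 amu × 931.5 MeV/amu = 381.282 MeV
Per nucleus in joules: 381.282 MeV × 1.602e-13 J/MeV = 6.1081e-11 J
Per mole: 6.1081e-11 J × 6.022e23 mol⁻¹ = 3.6783e+13 J/mol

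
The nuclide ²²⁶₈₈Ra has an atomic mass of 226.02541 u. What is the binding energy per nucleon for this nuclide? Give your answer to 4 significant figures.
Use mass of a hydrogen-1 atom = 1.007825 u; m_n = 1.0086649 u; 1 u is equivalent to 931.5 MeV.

7.662 MeV/nucleon

Total constituent mass: 88 × 1.007825 + 138 × 1.0086649 = 227.8843562 u
Δm = 227.8843562 − 226.02541 = 1.8589462 u
Binding energy = Δm·c² = 1.8589462 × 931.5 MeV/u = 1731.61 MeV
Per nucleon: 1731.61 / 226 = 7.662 MeV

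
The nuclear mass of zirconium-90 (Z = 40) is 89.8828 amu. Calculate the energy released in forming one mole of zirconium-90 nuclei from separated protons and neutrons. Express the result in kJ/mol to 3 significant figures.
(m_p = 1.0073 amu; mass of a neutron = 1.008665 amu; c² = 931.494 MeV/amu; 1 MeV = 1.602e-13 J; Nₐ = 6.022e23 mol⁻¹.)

7.57e+10 kJ/mol

With 40 protons and 50 neutrons (A = 90):
Mass of separated nucleons = 40(1.0073) + 50(1.008665) = 40.2920 + 50.433250 = 90.725250 amu
The mass defect is 90.725250 − 89.8828 = 0.842450 amu.
E_B = 0.842450 × 931.494 = 784.737 MeV
Per nucleus in joules: 784.737 MeV × 1.602e-13 J/MeV = 1.2571e-10 J
Per mole: 1.2571e-10 J × 6.022e23 mol⁻¹ = 7.5703e+13 J/mol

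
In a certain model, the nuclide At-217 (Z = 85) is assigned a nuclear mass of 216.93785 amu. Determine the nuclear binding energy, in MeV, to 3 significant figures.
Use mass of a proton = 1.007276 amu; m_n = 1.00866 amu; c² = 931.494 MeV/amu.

1700 MeV

Total constituent mass: 85 × 1.007276 + 132 × 1.00866 = 218.761580 amu
Δm = 218.761580 − 216.93785 = 1.823730 amu
Binding energy = Δm·c² = 1.823730 × 931.494 MeV/amu = 1698.79 MeV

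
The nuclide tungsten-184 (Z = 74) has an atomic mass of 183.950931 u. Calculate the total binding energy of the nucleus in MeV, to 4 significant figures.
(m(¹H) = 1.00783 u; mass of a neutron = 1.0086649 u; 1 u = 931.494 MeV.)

With 74 protons and 110 neutrons (A = 184):
Mass of separated nucleons = 74(1.00783) + 110(1.0086649) = 74.57942 + 110.9531390 = 185.5325590 u
The mass defect is 185.5325590 − 183.950931 = 1.5816280 u.
Binding energy = Δm·c² = 1.5816280 × 931.494 MeV/u = 1473.28 MeV

1473 MeV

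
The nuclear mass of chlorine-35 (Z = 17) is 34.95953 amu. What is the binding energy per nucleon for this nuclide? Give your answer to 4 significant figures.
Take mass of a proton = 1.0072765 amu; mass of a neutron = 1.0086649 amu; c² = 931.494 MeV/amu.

Σm = 17·m_p + 18·m_n = 17.1237005 + 18.1559682 = 35.2796687 amu
Δm = 35.2796687 − 34.95953 = 0.3201387 amu
Converting to energy: 0.3201387 amu × 931.494 MeV/amu = 298.207 MeV
BE/A = 298.207 MeV / 35 = 8.520 MeV/nucleon

8.520 MeV/nucleon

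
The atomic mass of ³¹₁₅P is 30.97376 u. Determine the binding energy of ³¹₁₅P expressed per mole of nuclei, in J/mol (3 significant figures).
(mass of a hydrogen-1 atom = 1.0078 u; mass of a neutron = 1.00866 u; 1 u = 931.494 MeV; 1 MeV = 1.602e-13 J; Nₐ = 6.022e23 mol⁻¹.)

The nucleus contains 15 protons and 31 − 15 = 16 neutrons.
Total constituent mass: 15 × 1.0078 + 16 × 1.00866 = 31.25556 u
Mass defect Δm = 31.25556 − 30.97376 = 0.28180 u
Converting to energy: 0.28180 u × 931.494 MeV/u = 262.495 MeV
Per nucleus in joules: 262.495 MeV × 1.602e-13 J/MeV = 4.2052e-11 J
Per mole: 4.2052e-11 J × 6.022e23 mol⁻¹ = 2.5324e+13 J/mol

2.53e+13 J/mol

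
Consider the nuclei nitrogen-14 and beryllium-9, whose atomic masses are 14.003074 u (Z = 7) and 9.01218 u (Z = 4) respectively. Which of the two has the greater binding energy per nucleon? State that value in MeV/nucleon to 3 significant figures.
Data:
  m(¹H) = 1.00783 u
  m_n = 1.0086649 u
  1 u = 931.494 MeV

nitrogen-14; 7.48 MeV/nucleon

nitrogen-14: Σm = 7(1.00783) + 7(1.0086649) = 14.1154643 u; Δm = 0.1123903 u; E_B = 104.69 MeV; E_B/A = 7.478 MeV
beryllium-9: Σm = 4(1.00783) + 5(1.0086649) = 9.0746445 u; Δm = 0.0624645 u; E_B = 58.185 MeV; E_B/A = 6.465 MeV
nitrogen-14 has the higher binding energy per nucleon, so it is the more tightly bound nucleus.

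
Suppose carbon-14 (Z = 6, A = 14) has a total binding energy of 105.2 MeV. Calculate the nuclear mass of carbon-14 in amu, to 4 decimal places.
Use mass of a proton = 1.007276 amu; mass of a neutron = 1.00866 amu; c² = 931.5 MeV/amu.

Mass defect = 105.2 MeV / (931.5 MeV/amu) = 0.112936 amu
Constituent mass = 6(1.007276) + 8(1.00866) = 14.112936 amu
Nuclear mass = 14.112936 − 0.112936 = 14.000000 amu ≈ 14.0000 amu (to 4 decimal places)

14.0000 amu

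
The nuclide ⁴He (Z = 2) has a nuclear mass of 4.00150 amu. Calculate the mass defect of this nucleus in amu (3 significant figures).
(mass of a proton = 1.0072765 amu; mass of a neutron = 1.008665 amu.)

0.0304 amu

The nucleus contains 2 protons and 4 − 2 = 2 neutrons.
Σm = 2·m_p + 2·m_n = 2.0145530 + 2.017330 = 4.0318830 amu
The mass defect is 4.0318830 − 4.00150 = 0.0303830 amu.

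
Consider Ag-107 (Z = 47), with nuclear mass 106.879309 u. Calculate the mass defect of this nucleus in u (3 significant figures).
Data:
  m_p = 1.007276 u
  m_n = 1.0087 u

0.985 u

The nucleus contains 47 protons and 107 − 47 = 60 neutrons.
Total constituent mass: 47 × 1.007276 + 60 × 1.0087 = 107.863972 u
Mass defect Δm = 107.863972 − 106.879309 = 0.984663 u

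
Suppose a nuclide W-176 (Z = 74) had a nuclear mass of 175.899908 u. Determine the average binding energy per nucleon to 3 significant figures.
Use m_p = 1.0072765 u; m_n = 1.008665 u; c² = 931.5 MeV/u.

8.06 MeV/nucleon

Mass of separated nucleons = 74(1.0072765) + 102(1.008665) = 74.5384610 + 102.883830 = 177.4222910 u
The mass defect is 177.4222910 − 175.899908 = 1.5223830 u.
Binding energy = Δm·c² = 1.5223830 × 931.5 MeV/u = 1418.10 MeV
Per nucleon: 1418.10 / 176 = 8.057 MeV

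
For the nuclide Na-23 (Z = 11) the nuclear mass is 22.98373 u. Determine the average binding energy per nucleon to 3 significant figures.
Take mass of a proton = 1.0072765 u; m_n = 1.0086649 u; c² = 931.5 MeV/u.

8.11 MeV/nucleon

Z = 11, so N = A − Z = 23 − 11 = 12.
Σm = 11·m_p + 12·m_n = 11.0800415 + 12.1039788 = 23.1840203 u
Δm = 23.1840203 − 22.98373 = 0.2002903 u
Binding energy = Δm·c² = 0.2002903 × 931.5 MeV/u = 186.570 MeV
Per nucleon: 186.570 / 23 = 8.112 MeV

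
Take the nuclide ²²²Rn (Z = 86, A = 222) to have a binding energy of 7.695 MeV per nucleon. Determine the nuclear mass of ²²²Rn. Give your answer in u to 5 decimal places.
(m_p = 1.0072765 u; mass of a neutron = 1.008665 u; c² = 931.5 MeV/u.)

Total binding energy = 222 × 7.695 = 1708.290 MeV
Mass defect = 1708.290 MeV / (931.5 MeV/u) = 1.8339130 u
Constituent mass = 86(1.0072765) + 136(1.008665) = 223.8042190 u
Nuclear mass = 223.8042190 − 1.8339130 = 221.9703060 u ≈ 221.97031 u (to 5 decimal places)

221.97031 u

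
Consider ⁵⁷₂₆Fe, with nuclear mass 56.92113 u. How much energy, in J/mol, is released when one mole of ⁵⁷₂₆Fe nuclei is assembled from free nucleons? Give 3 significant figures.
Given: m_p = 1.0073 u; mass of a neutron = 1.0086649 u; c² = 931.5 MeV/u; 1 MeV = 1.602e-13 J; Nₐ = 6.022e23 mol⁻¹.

4.83e+13 J/mol

The nucleus contains 26 protons and 57 − 26 = 31 neutrons.
Total constituent mass: 26 × 1.0073 + 31 × 1.0086649 = 57.4584119 u
Mass defect Δm = 57.4584119 − 56.92113 = 0.5372819 u
Converting to energy: 0.5372819 u × 931.5 MeV/u = 500.478 MeV
Per nucleus in joules: 500.478 MeV × 1.602e-13 J/MeV = 8.0177e-11 J
Per mole: 8.0177e-11 J × 6.022e23 mol⁻¹ = 4.8283e+13 J/mol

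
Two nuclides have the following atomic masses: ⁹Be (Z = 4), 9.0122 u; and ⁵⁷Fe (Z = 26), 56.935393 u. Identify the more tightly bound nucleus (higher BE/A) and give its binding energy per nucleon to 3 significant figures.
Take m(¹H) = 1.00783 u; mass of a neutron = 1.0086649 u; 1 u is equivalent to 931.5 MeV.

⁵⁷Fe; 8.77 MeV/nucleon

⁹Be: Σm = 4(1.00783) + 5(1.0086649) = 9.0746445 u; Δm = 0.0624445 u; E_B = 58.167 MeV; E_B/A = 6.463 MeV
⁵⁷Fe: Σm = 26(1.00783) + 31(1.0086649) = 57.4721919 u; Δm = 0.5367989 u; E_B = 500.03 MeV; E_B/A = 8.772 MeV
⁵⁷Fe has the higher binding energy per nucleon, so it is the more tightly bound nucleus.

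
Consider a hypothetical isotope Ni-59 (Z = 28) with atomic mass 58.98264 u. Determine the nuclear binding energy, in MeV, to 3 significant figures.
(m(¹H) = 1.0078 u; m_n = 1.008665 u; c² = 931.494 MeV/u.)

With 28 protons and 31 neutrons (A = 59):
Σm = 28·m(¹H) + 31·m_n = 28.2184 + 31.268615 = 59.487015 u
Mass defect Δm = 59.487015 − 58.98264 = 0.504375 u
E_B = 0.504375 × 931.494 = 469.822 MeV

470 MeV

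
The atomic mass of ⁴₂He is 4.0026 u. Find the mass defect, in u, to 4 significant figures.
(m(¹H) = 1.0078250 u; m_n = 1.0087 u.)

0.03045 u

The nucleus contains 2 protons and 4 − 2 = 2 neutrons.
Σm = 2·m(¹H) + 2·m_n = 2.0156500 + 2.0174 = 4.0330500 u
Mass defect Δm = 4.0330500 − 4.0026 = 0.0304500 u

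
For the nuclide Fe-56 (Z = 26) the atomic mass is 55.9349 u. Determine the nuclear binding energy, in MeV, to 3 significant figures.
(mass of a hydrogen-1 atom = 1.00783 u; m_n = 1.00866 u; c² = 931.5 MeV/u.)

The nucleus contains 26 protons and 56 − 26 = 30 neutrons.
Total constituent mass: 26 × 1.00783 + 30 × 1.00866 = 56.46338 u
Δm = 56.46338 − 55.9349 = 0.52848 u
Binding energy = Δm·c² = 0.52848 × 931.5 MeV/u = 492.279 MeV

492 MeV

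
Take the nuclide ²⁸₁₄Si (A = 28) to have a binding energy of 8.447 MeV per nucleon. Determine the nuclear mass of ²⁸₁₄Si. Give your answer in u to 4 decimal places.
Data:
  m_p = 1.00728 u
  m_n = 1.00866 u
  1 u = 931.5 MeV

27.9693 u

Total binding energy = 28 × 8.447 = 236.516 MeV
Mass defect = 236.516 MeV / (931.5 MeV/u) = 0.253909 u
Constituent mass = 14(1.00728) + 14(1.00866) = 28.22316 u
Nuclear mass = 28.22316 − 0.253909 = 27.969251 u ≈ 27.9693 u (to 4 decimal places)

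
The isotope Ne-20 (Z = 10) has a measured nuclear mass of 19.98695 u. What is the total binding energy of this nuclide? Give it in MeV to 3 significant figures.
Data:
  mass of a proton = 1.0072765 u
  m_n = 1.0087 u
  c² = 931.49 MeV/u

161 MeV

Σm = 10·m_p + 10·m_n = 10.0727650 + 10.0870 = 20.1597650 u
Δm = 20.1597650 − 19.98695 = 0.1728150 u
E_B = 0.1728150 × 931.49 = 160.975 MeV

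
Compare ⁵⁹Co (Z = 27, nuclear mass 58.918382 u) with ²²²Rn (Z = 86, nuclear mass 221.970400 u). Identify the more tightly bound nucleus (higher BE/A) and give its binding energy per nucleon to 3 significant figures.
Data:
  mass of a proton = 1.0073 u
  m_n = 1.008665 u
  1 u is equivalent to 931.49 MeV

⁵⁹Co: Σm = 27(1.0073) + 32(1.008665) = 59.474380 u; Δm = 0.555998 u; E_B = 517.91 MeV; E_B/A = 8.778 MeV
²²²Rn: Σm = 86(1.0073) + 136(1.008665) = 223.806240 u; Δm = 1.835840 u; E_B = 1710.1 MeV; E_B/A = 7.703 MeV
⁵⁹Co has the higher binding energy per nucleon, so it is the more tightly bound nucleus.

⁵⁹Co; 8.78 MeV/nucleon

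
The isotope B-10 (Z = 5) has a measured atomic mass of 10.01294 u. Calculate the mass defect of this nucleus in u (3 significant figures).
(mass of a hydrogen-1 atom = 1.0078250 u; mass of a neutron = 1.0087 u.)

0.0697 u

With 5 protons and 5 neutrons (A = 10):
Total constituent mass: 5 × 1.0078250 + 5 × 1.0087 = 10.0826250 u
The mass defect is 10.0826250 − 10.01294 = 0.0696850 u.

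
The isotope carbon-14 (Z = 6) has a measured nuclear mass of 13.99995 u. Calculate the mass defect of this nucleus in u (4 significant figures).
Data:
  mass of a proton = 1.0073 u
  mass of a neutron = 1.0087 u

0.1135 u

Z = 6, so N = A − Z = 14 − 6 = 8.
Mass of separated nucleons = 6(1.0073) + 8(1.0087) = 6.0438 + 8.0696 = 14.1134 u
The mass defect is 14.1134 − 13.99995 = 0.11345 u.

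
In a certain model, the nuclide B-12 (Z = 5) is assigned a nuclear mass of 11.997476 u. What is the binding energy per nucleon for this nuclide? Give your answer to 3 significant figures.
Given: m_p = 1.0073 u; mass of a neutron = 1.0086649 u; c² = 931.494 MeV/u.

With 5 protons and 7 neutrons (A = 12):
Mass of separated nucleons = 5(1.0073) + 7(1.0086649) = 5.0365 + 7.0606543 = 12.0971543 u
Mass defect Δm = 12.0971543 − 11.997476 = 0.0996783 u
Converting to energy: 0.0996783 u × 931.494 MeV/u = 92.8497 MeV
Per nucleon: 92.8497 / 12 = 7.737 MeV

7.74 MeV/nucleon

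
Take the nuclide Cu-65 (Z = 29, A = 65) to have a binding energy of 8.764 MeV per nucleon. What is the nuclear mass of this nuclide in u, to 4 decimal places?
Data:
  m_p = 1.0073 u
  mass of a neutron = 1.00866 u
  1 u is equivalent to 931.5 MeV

64.9119 u

Total binding energy = 65 × 8.764 = 569.660 MeV
Mass defect = 569.660 MeV / (931.5 MeV/u) = 0.611551 u
Constituent mass = 29(1.0073) + 36(1.00866) = 65.52346 u
Nuclear mass = 65.52346 − 0.611551 = 64.911909 u ≈ 64.9119 u (to 4 decimal places)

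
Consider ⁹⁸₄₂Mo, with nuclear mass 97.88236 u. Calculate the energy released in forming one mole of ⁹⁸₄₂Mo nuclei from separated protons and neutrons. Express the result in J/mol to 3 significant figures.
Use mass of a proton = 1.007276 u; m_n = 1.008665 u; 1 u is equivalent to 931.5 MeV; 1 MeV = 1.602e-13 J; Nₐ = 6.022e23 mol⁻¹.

With 42 protons and 56 neutrons (A = 98):
Σm = 42·m_p + 56·m_n = 42.305592 + 56.485240 = 98.790832 u
Δm = 98.790832 − 97.88236 = 0.908472 u
Converting to energy: 0.908472 u × 931.5 MeV/u = 846.242 MeV
Per nucleus in joules: 846.242 MeV × 1.602e-13 J/MeV = 1.3557e-10 J
Per mole: 1.3557e-10 J × 6.022e23 mol⁻¹ = 8.1640e+13 J/mol

8.16e+13 J/mol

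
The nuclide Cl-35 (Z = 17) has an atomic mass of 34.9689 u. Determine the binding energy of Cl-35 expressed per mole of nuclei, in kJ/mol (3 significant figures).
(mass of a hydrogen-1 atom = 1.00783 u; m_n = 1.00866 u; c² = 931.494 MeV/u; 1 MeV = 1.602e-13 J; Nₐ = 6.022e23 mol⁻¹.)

With 17 protons and 18 neutrons (A = 35):
Σm = 17·m(¹H) + 18·m_n = 17.13311 + 18.15588 = 35.28899 u
Δm = 35.28899 − 34.9689 = 0.32009 u
Converting to energy: 0.32009 u × 931.494 MeV/u = 298.162 MeV
Per nucleus in joules: 298.162 MeV × 1.602e-13 J/MeV = 4.7766e-11 J
Per mole: 4.7766e-11 J × 6.022e23 mol⁻¹ = 2.8765e+13 J/mol

2.88e+10 kJ/mol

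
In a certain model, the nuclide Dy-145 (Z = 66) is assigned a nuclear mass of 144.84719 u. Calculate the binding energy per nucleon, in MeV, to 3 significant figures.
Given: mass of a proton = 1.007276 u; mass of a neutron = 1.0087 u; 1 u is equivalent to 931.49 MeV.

Mass of separated nucleons = 66(1.007276) + 79(1.0087) = 66.480216 + 79.6873 = 146.167516 u
The mass defect is 146.167516 − 144.84719 = 1.320326 u.
Binding energy = Δm·c² = 1.320326 × 931.49 MeV/u = 1229.87 MeV
Per nucleon: 1229.87 / 145 = 8.482 MeV

8.48 MeV/nucleon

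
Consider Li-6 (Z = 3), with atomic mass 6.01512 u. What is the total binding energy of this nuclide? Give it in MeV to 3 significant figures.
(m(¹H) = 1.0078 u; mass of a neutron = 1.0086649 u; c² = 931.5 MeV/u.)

The nucleus contains 3 protons and 6 − 3 = 3 neutrons.
Σm = 3·m(¹H) + 3·m_n = 3.0234 + 3.0259947 = 6.0493947 u
The mass defect is 6.0493947 − 6.01512 = 0.0342747 u.
E_B = 0.0342747 × 931.5 = 31.9269 MeV

31.9 MeV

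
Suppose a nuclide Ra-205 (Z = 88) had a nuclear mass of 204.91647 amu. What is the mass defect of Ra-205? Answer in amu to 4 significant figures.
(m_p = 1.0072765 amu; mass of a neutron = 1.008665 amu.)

1.738 amu

Σm = 88·m_p + 117·m_n = 88.6403320 + 118.013805 = 206.6541370 amu
The mass defect is 206.6541370 − 204.91647 = 1.7376670 amu.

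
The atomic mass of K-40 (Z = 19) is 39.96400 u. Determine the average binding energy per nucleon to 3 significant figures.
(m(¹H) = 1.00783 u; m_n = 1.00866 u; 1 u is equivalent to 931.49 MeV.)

8.54 MeV/nucleon

With 19 protons and 21 neutrons (A = 40):
Σm = 19·m(¹H) + 21·m_n = 19.14877 + 21.18186 = 40.33063 u
Mass defect Δm = 40.33063 − 39.96400 = 0.36663 u
Converting to energy: 0.36663 u × 931.49 MeV/u = 341.512 MeV
BE/A = 341.512 MeV / 40 = 8.538 MeV/nucleon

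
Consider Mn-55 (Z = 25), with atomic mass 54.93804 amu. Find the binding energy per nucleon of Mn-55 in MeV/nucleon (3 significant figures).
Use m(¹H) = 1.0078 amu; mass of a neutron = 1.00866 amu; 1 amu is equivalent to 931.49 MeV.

8.75 MeV/nucleon

With 25 protons and 30 neutrons (A = 55):
Total constituent mass: 25 × 1.0078 + 30 × 1.00866 = 55.45480 amu
Δm = 55.45480 − 54.93804 = 0.51676 amu
Converting to energy: 0.51676 amu × 931.49 MeV/amu = 481.357 MeV
Dividing by A = 55 gives 8.752 MeV per nucleon.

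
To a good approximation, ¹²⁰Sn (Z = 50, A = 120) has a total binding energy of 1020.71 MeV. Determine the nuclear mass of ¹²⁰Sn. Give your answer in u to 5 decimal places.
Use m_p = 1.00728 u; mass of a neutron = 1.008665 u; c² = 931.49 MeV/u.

119.87477 u

Mass defect = 1020.71 MeV / (931.49 MeV/u) = 1.0957820 u
Constituent mass = 50(1.00728) + 70(1.008665) = 120.970550 u
Nuclear mass = 120.970550 − 1.0957820 = 119.8747680 u ≈ 119.87477 u (to 5 decimal places)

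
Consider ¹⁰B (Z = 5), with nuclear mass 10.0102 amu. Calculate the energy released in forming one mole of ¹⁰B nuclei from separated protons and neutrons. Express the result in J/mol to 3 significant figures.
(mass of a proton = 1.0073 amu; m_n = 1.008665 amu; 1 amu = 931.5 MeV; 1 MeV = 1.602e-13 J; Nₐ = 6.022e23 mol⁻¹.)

Z = 5, so N = A − Z = 10 − 5 = 5.
Σm = 5·m_p + 5·m_n = 5.0365 + 5.043325 = 10.079825 amu
Δm = 10.079825 − 10.0102 = 0.069625 amu
Converting to energy: 0.069625 amu × 931.5 MeV/amu = 64.8557 MeV
Per nucleus in joules: 64.8557 MeV × 1.602e-13 J/MeV = 1.0390e-11 J
Per mole: 1.0390e-11 J × 6.022e23 mol⁻¹ = 6.2569e+12 J/mol

6.26e+12 J/mol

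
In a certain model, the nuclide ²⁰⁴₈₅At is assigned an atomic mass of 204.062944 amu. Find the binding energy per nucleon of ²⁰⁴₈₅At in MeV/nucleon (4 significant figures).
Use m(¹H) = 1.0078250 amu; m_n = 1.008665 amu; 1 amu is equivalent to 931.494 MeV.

7.458 MeV/nucleon

Z = 85, so N = A − Z = 204 − 85 = 119.
Mass of separated nucleons = 85(1.0078250) + 119(1.008665) = 85.6651250 + 120.031135 = 205.6962600 amu
The mass defect is 205.6962600 − 204.062944 = 1.6333160 amu.
Binding energy = Δm·c² = 1.6333160 × 931.494 MeV/amu = 1521.42 MeV
Per nucleon: 1521.42 / 204 = 7.458 MeV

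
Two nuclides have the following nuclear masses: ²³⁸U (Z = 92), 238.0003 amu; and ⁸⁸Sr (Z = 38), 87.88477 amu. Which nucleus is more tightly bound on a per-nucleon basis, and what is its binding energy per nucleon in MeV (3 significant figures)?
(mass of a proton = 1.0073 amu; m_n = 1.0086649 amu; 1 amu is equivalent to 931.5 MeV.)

²³⁸U: Σm = 92(1.0073) + 146(1.0086649) = 239.9366754 amu; Δm = 1.9363754 amu; E_B = 1803.7 MeV; E_B/A = 7.579 MeV
⁸⁸Sr: Σm = 38(1.0073) + 50(1.0086649) = 88.7106450 amu; Δm = 0.8258750 amu; E_B = 769.30 MeV; E_B/A = 8.742 MeV
⁸⁸Sr has the higher binding energy per nucleon, so it is the more tightly bound nucleus.

⁸⁸Sr; 8.74 MeV/nucleon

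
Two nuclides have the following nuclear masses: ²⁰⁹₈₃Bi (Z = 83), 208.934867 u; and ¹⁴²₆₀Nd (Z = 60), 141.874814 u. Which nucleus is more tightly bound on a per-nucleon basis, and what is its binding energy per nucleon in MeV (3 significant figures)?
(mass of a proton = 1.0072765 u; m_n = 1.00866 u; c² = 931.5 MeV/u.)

¹⁴²₆₀Nd; 8.34 MeV/nucleon

²⁰⁹₈₃Bi: Σm = 83(1.0072765) + 126(1.00866) = 210.6951095 u; Δm = 1.7602425 u; E_B = 1639.7 MeV; E_B/A = 7.845 MeV
¹⁴²₆₀Nd: Σm = 60(1.0072765) + 82(1.00866) = 143.1467100 u; Δm = 1.2718960 u; E_B = 1184.77 MeV; E_B/A = 8.343 MeV
¹⁴²₆₀Nd has the higher binding energy per nucleon, so it is the more tightly bound nucleus.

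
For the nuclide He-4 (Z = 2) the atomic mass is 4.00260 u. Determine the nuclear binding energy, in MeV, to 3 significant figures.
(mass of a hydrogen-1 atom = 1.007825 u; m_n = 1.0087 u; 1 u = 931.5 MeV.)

Z = 2, so N = A − Z = 4 − 2 = 2.
Mass of separated nucleons = 2(1.007825) + 2(1.0087) = 2.015650 + 2.0174 = 4.033050 u
Δm = 4.033050 − 4.00260 = 0.030450 u
E_B = 0.030450 × 931.5 = 28.3642 MeV

28.4 MeV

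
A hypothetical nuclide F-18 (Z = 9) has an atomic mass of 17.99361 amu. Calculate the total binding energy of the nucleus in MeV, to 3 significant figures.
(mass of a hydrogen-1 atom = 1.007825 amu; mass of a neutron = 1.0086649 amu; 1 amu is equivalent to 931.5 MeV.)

144 MeV

Σm = 9·m(¹H) + 9·m_n = 9.070425 + 9.0779841 = 18.1484091 amu
Δm = 18.1484091 − 17.99361 = 0.1547991 amu
Binding energy = Δm·c² = 0.1547991 × 931.5 MeV/amu = 144.195 MeV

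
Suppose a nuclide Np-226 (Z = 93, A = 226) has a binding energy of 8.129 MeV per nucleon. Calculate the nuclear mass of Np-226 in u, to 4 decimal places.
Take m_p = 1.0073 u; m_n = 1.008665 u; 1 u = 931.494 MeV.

Total binding energy = 226 × 8.129 = 1837.154 MeV
Mass defect = 1837.154 MeV / (931.494 MeV/u) = 1.972266 u
Constituent mass = 93(1.0073) + 133(1.008665) = 227.831345 u
Nuclear mass = 227.831345 − 1.972266 = 225.859079 u ≈ 225.8591 u (to 4 decimal places)

225.8591 u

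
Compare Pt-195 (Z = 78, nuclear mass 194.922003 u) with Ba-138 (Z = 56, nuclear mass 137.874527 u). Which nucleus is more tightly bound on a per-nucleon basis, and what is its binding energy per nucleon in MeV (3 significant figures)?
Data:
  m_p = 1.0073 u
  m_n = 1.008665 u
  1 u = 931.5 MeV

Pt-195: Σm = 78(1.0073) + 117(1.008665) = 196.583205 u; Δm = 1.661202 u; E_B = 1547.4 MeV; E_B/A = 7.935 MeV
Ba-138: Σm = 56(1.0073) + 82(1.008665) = 139.119330 u; Δm = 1.244803 u; E_B = 1159.5 MeV; E_B/A = 8.402 MeV
Ba-138 has the higher binding energy per nucleon, so it is the more tightly bound nucleus.

Ba-138; 8.40 MeV/nucleon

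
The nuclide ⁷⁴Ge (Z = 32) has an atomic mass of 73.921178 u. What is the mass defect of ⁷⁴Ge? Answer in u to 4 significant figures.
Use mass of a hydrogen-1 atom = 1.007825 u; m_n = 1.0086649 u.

0.6931 u

The nucleus contains 32 protons and 74 − 32 = 42 neutrons.
Total constituent mass: 32 × 1.007825 + 42 × 1.0086649 = 74.6143258 u
Mass defect Δm = 74.6143258 − 73.921178 = 0.6931478 u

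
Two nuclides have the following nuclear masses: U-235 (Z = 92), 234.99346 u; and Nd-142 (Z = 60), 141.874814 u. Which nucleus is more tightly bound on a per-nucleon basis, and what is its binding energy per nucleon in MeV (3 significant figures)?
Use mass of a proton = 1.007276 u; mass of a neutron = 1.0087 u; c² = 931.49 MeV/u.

Nd-142; 8.36 MeV/nucleon

U-235: Σm = 92(1.007276) + 143(1.0087) = 236.913492 u; Δm = 1.920032 u; E_B = 1788.5 MeV; E_B/A = 7.611 MeV
Nd-142: Σm = 60(1.007276) + 82(1.0087) = 143.149960 u; Δm = 1.275146 u; E_B = 1187.79 MeV; E_B/A = 8.3647 MeV
Nd-142 has the higher binding energy per nucleon, so it is the more tightly bound nucleus.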